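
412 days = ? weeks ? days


Weeks: 412 ÷ 7 = 58 remainder 6

58 weeks 6 days


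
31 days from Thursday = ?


Sunday

Start: Thursday (index 3)
(3 + 31) mod 7
= 34 mod 7
= 6
Index 6 → Sunday


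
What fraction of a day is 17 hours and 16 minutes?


0.7194 (71.94%)

Total minutes: 17×60 + 16 = 1036
Day = 24×60 = 1440 minutes
Fraction = 1036/1440 ≈ 0.7194
As a percentage: 1036/1440 × 100 ≈ 71.94%


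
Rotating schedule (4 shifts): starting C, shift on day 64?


Shifts: A, B, C, D
Start: C (index 2)
Day 64: (2 + 64 - 1) mod 4
= 65 mod 4
= 1
Index 1 → shift B

Shift B


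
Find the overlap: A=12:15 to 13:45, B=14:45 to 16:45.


Meeting A: 735-825 (in minutes from midnight)
Meeting B: 885-1005
Overlap start = max(735, 885) = 885
Overlap end = min(825, 1005) = 825
Overlap = max(0, 825 - 885) = 0 min

0 minutes


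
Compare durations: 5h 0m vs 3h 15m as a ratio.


20:13 (1.54)

Duration 1: 300 minutes
Duration 2: 195 minutes
Ratio = 300:195
GCD = 15
Simplified = 20:13
As a decimal: 20/13 ≈ 1.54


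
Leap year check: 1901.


No

Rules: divisible by 4 AND (not by 100 OR by 400)
1901 ÷ 4 = 475 remainder 1 → not divisible by 4
Not divisible by 4 → not a leap year


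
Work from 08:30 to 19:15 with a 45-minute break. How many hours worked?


10h 0m (600 minutes)

Total time = (19×60+15) - (8×60+30)
= 1155 - 510 = 645 min
Minus break: 645 - 45 = 600 min
= 10h 0m


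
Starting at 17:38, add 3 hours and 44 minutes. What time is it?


Start: 1058 minutes from midnight
Add: 224 minutes
Total: 1282 minutes
Hours: 1282 ÷ 60 = 21 remainder 22

21:22


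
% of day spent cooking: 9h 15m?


38.5%

Time: 555 minutes
Day: 1440 minutes
Percentage = (555/1440) × 100 ≈ 38.5%


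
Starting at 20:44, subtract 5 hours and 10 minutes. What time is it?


Start: 1244 minutes from midnight
Subtract: 310 minutes
Remaining: 1244 - 310 = 934
Hours: 15, Minutes: 34

15:34


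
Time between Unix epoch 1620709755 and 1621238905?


Difference = 1621238905 - 1620709755 = 529150 seconds
In hours: 529150 / 3600 ≈ 147.0
In days: 529150 / 86400 ≈ 6.12

529150 seconds (147.0 hours / 6.12 days)


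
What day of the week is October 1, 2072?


Saturday

Zeller's congruence:
q=1, m=10, k=72, j=20
h = (1 + ⌊13×11/5⌋ + 72 + ⌊72/4⌋ + ⌊20/4⌋ - 2×20) mod 7
= (1 + 28 + 72 + 18 + 5 - 40) mod 7
= 84 mod 7 = 0
h=0 → Saturday


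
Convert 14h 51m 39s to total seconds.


53499 seconds

Hours: 14 × 3600 = 50400
Minutes: 51 × 60 = 3060
Seconds: 39
Total = 50400 + 3060 + 39 = 53499


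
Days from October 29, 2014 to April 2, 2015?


155 days

From October 29, 2014 to April 2, 2015
Rest of October 2014: 31 - 29 = 2
Full months: November 30, December 31, January 31, February 2015 28, March 31
Days into April 2015: 2
Total = 2 + 30 + 31 + 31 + 28 + 31 + 2 = 155 days


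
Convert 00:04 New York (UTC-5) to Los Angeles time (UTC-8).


Time difference = UTC-8 - UTC-5 = -3 hours
New hour = (0 -3) mod 24
= -3 mod 24 = 21
Minutes unchanged → 21:04; -3 < 0 → previous day

21:04 (previous day)


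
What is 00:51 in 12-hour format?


12:51 AM

Hour: 0
0 → 12 AM (midnight)


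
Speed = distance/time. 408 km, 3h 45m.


108.8 km/h

Distance: 408 km
Time: 3h 45m = 225 min = 225/60 = 15/4 hours
Speed = 408 ÷ (15/4) = 408 × 4 / 15 = 1632/15 = 108.8 km/h


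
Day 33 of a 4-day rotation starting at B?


Shifts: A, B, C, D
Start: B (index 1)
Day 33: (1 + 33 - 1) mod 4
= 33 mod 4
= 1
Index 1 → shift B

Shift B


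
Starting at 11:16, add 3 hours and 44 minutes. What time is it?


Start: 676 minutes from midnight
Add: 224 minutes
Total: 900 minutes
Hours: 900 ÷ 60 = 15 remainder 0

15:00


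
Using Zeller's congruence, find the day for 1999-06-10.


Thursday

Zeller's congruence:
q=10, m=6, k=99, j=19
h = (10 + ⌊13×7/5⌋ + 99 + ⌊99/4⌋ + ⌊19/4⌋ - 2×19) mod 7
= (10 + 18 + 99 + 24 + 4 - 38) mod 7
= 117 mod 7 = 5
h=5 → Thursday


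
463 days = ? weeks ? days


66 weeks 1 days

Weeks: 463 ÷ 7 = 66 remainder 1


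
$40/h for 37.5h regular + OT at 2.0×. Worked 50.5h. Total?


Regular: 37.5h × $40 = $1500.00
Overtime: 50.5 - 37.5 = 13.0h
OT pay: 13.0h × $40 × 2.0 = $1040.00
Total = $1500.00 + $1040.00 = $2540.00

$2540.00


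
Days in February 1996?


29 days

Month: February (month 2)
February: 28 or 29 (leap year)
1996 leap year? Yes


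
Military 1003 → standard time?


10:03 AM

Hour: 10
10 < 12 → AM


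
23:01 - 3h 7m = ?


19:54

Start: 1381 minutes from midnight
Subtract: 187 minutes
Remaining: 1381 - 187 = 1194
Hours: 19, Minutes: 54


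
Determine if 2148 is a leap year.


Rules: divisible by 4 AND (not by 100 OR by 400)
2148 ÷ 4 = 537 exactly → divisible by 4
2148 ÷ 100 = 21 remainder 48 → not divisible by 100
Divisible by 4 but not by 100 → leap year

Yes


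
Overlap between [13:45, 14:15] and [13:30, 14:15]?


30 minutes

Meeting A: 825-855 (in minutes from midnight)
Meeting B: 810-855
Overlap start = max(825, 810) = 825
Overlap end = min(855, 855) = 855
Overlap = max(0, 855 - 825) = 30 min


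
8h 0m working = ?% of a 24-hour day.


Time: 480 minutes
Day: 1440 minutes
Percentage = (480/1440) × 100 ≈ 33.3%

33.3%


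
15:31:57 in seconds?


55917 seconds

Hours: 15 × 3600 = 54000
Minutes: 31 × 60 = 1860
Seconds: 57
Total = 54000 + 1860 + 57 = 55917


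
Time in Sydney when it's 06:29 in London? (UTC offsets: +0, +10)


16:29

Time difference = UTC+10 - UTC+0 = +10 hours
New hour = (6 + 10) mod 24
= 16 mod 24 = 16
Minutes unchanged → 16:29


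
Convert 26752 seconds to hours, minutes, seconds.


Hours: 26752 ÷ 3600 = 7 remainder 1552
Minutes: 1552 ÷ 60 = 25 remainder 52
Seconds: 52

7h 25m 52s


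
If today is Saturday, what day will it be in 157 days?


Start: Saturday (index 5)
(5 + 157) mod 7
= 162 mod 7
= 1
Index 1 → Tuesday

Tuesday


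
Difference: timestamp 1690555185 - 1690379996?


175189 seconds (48.7 hours / 2.03 days)

Difference = 1690555185 - 1690379996 = 175189 seconds
In hours: 175189 / 3600 ≈ 48.7
In days: 175189 / 86400 ≈ 2.03


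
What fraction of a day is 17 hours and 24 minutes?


Total minutes: 17×60 + 24 = 1044
Day = 24×60 = 1440 minutes
Fraction = 1044/1440 = 0.7250
As a percentage: 1044/1440 × 100 = 72.50%

0.7250 (72.50%)


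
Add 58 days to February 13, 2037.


Start: February 13, 2037
Add 58 days
February 13 → March 1: 28 - 13 + 1 = 16 days (58 - 16 = 42 left)
March 1 → April 1: 31 - 1 + 1 = 31 days (42 - 31 = 11 left)
April 1 + 11 = April 12, 2037

April 12, 2037


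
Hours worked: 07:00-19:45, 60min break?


11h 45m (705 minutes)

Total time = (19×60+45) - (7×60+0)
= 1185 - 420 = 765 min
Minus break: 765 - 60 = 705 min
= 11h 45m


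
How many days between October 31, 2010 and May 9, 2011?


From October 31, 2010 to May 9, 2011
Rest of October 2010: 31 - 31 = 0
Full months: November 30, December 31, January 31, February 2011 28, March 31, April 30
Days into May 2011: 9
Total = 0 + 30 + 31 + 31 + 28 + 31 + 30 + 9 = 190 days

190 days


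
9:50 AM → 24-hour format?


09:50

Input: 9:50 AM
AM hour stays: 9


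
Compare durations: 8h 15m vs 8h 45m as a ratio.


33:35 (0.94)

Duration 1: 495 minutes
Duration 2: 525 minutes
Ratio = 495:525
GCD = 15
Simplified = 33:35
As a decimal: 33/35 ≈ 0.94


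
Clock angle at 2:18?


Hour hand = 2×30 + 18×0.5 = 69.0°
Minute hand = 18×6 = 108°
Difference = |69.0 - 108| = 39.0°

39.0°


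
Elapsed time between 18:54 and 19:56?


End time in minutes: 19×60 + 56 = 1196
Start time in minutes: 18×60 + 54 = 1134
Difference = 1196 - 1134 = 62 minutes
= 1 hours 2 minutes

1h 2m


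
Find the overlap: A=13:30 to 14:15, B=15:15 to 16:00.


Meeting A: 810-855 (in minutes from midnight)
Meeting B: 915-960
Overlap start = max(810, 915) = 915
Overlap end = min(855, 960) = 855
Overlap = max(0, 855 - 915) = 0 min

0 minutes


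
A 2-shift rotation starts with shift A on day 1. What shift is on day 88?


Shift B

Shifts: A, B
Start: A (index 0)
Day 88: (0 + 88 - 1) mod 2
= 87 mod 2
= 1
Index 1 → shift B


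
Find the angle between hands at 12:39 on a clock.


145.5°

Hour hand (12 ≡ 0 on the dial): 0×30 + 39×0.5 = 19.5°
Minute hand = 39×6 = 234°
Difference = |19.5 - 234| = 214.5°
Since > 180°: 360 - 214.5 = 145.5°


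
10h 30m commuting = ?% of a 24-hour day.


Time: 630 minutes
Day: 1440 minutes
Percentage = (630/1440) × 100 ≈ 43.8%

43.8%


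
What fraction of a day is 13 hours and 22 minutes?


Total minutes: 13×60 + 22 = 802
Day = 24×60 = 1440 minutes
Fraction = 802/1440 ≈ 0.5569
As a percentage: 802/1440 × 100 ≈ 55.69%

0.5569 (55.69%)


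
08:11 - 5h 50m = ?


Start: 491 minutes from midnight
Subtract: 350 minutes
Remaining: 491 - 350 = 141
Hours: 2, Minutes: 21

02:21


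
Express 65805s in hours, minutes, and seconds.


Hours: 65805 ÷ 3600 = 18 remainder 1005
Minutes: 1005 ÷ 60 = 16 remainder 45
Seconds: 45

18h 16m 45s


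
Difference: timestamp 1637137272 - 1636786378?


350894 seconds (97.5 hours / 4.06 days)

Difference = 1637137272 - 1636786378 = 350894 seconds
In hours: 350894 / 3600 ≈ 97.5
In days: 350894 / 86400 ≈ 4.06


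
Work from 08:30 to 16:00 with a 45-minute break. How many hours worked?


Total time = (16×60+0) - (8×60+30)
= 960 - 510 = 450 min
Minus break: 450 - 45 = 405 min
= 6h 45m

6h 45m (405 minutes)


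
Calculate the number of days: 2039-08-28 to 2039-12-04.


98 days

From August 28, 2039 to December 4, 2039
Rest of August 2039: 31 - 28 = 3
Full months: September 30, October 31, November 30
Days into December 2039: 4
Total = 3 + 30 + 31 + 30 + 4 = 98 days


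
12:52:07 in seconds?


Hours: 12 × 3600 = 43200
Minutes: 52 × 60 = 3120
Seconds: 7
Total = 43200 + 3120 + 7 = 46327

46327 seconds


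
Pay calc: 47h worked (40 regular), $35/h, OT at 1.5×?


$1767.50

Regular: 40h × $35 = $1400.00
Overtime: 47 - 40 = 7h
OT pay: 7h × $35 × 1.5 = $367.50
Total = $1400.00 + $367.50 = $1767.50


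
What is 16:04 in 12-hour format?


4:04 PM

Hour: 16
16 - 12 = 4 → PM


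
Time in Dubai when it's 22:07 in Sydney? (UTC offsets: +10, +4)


Time difference = UTC+4 - UTC+10 = -6 hours
New hour = (22 -6) mod 24
= 16 mod 24 = 16
Minutes unchanged → 16:07

16:07


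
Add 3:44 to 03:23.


07:07

Start: 203 minutes from midnight
Add: 224 minutes
Total: 427 minutes
Hours: 427 ÷ 60 = 7 remainder 7


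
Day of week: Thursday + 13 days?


Start: Thursday (index 3)
(3 + 13) mod 7
= 16 mod 7
= 2
Index 2 → Wednesday

Wednesday


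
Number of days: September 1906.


Month: September (month 9)
September has 30 days

30 days


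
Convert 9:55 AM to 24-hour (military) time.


Input: 9:55 AM
AM hour stays: 9

09:55


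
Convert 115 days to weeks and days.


16 weeks 3 days

Weeks: 115 ÷ 7 = 16 remainder 3


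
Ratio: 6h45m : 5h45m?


27:23 (1.17)

Duration 1: 405 minutes
Duration 2: 345 minutes
Ratio = 405:345
GCD = 15
Simplified = 27:23
As a decimal: 27/23 ≈ 1.17


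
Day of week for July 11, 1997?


Friday

Zeller's congruence:
q=11, m=7, k=97, j=19
h = (11 + ⌊13×8/5⌋ + 97 + ⌊97/4⌋ + ⌊19/4⌋ - 2×19) mod 7
= (11 + 20 + 97 + 24 + 4 - 38) mod 7
= 118 mod 7 = 6
h=6 → Friday


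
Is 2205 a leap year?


Rules: divisible by 4 AND (not by 100 OR by 400)
2205 ÷ 4 = 551 remainder 1 → not divisible by 4
Not divisible by 4 → not a leap year

No


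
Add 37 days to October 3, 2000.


November 9, 2000

Start: October 3, 2000
Add 37 days
October 3 → November 1: 31 - 3 + 1 = 29 days (37 - 29 = 8 left)
November 1 + 8 = November 9, 2000


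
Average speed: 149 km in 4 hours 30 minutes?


33.1 km/h

Distance: 149 km
Time: 4h 30m = 270 min = 270/60 = 9/2 hours
Speed = 149 ÷ (9/2) = 149 × 2 / 9 = 298/9 ≈ 33.1 km/h


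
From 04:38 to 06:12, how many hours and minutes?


End time in minutes: 6×60 + 12 = 372
Start time in minutes: 4×60 + 38 = 278
Difference = 372 - 278 = 94 minutes
= 1 hours 34 minutes

1h 34m


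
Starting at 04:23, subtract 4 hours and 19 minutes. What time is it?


Start: 263 minutes from midnight
Subtract: 259 minutes
Remaining: 263 - 259 = 4
Hours: 0, Minutes: 4

00:04


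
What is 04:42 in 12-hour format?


4:42 AM

Hour: 4
4 < 12 → AM


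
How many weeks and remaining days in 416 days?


59 weeks 3 days

Weeks: 416 ÷ 7 = 59 remainder 3


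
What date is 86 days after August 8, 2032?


Start: August 8, 2032
Add 86 days
August 8 → September 1: 31 - 8 + 1 = 24 days (86 - 24 = 62 left)
September 1 → October 1: 30 - 1 + 1 = 30 days (62 - 30 = 32 left)
October 1 → November 1: 31 - 1 + 1 = 31 days (32 - 31 = 1 left)
November 1 + 1 = November 2, 2032

November 2, 2032


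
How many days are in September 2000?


Month: September (month 9)
September has 30 days

30 days


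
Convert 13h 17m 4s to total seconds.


Hours: 13 × 3600 = 46800
Minutes: 17 × 60 = 1020
Seconds: 4
Total = 46800 + 1020 + 4 = 47824

47824 seconds


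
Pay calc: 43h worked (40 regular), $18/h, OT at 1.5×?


$801.00

Regular: 40h × $18 = $720.00
Overtime: 43 - 40 = 3h
OT pay: 3h × $18 × 1.5 = $81.00
Total = $720.00 + $81.00 = $801.00


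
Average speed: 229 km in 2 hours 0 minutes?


Distance: 229 km
Time: 2 hours
Speed = 229 / 2 = 114.5 km/h

114.5 km/h


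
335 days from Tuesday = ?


Monday

Start: Tuesday (index 1)
(1 + 335) mod 7
= 336 mod 7
= 0
Index 0 → Monday


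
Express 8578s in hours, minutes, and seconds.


2h 22m 58s

Hours: 8578 ÷ 3600 = 2 remainder 1378
Minutes: 1378 ÷ 60 = 22 remainder 58
Seconds: 58


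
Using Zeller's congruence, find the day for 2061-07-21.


Zeller's congruence:
q=21, m=7, k=61, j=20
h = (21 + ⌊13×8/5⌋ + 61 + ⌊61/4⌋ + ⌊20/4⌋ - 2×20) mod 7
= (21 + 20 + 61 + 15 + 5 - 40) mod 7
= 82 mod 7 = 5
h=5 → Thursday

Thursday


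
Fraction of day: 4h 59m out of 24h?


0.2076 (20.76%)

Total minutes: 4×60 + 59 = 299
Day = 24×60 = 1440 minutes
Fraction = 299/1440 ≈ 0.2076
As a percentage: 299/1440 × 100 ≈ 20.76%


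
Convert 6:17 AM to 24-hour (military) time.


06:17

Input: 6:17 AM
AM hour stays: 6


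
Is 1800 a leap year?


No

Rules: divisible by 4 AND (not by 100 OR by 400)
1800 ÷ 4 = 450 exactly → divisible by 4
1800 ÷ 100 = 18 exactly → divisible by 100
1800 ÷ 400 = 4 remainder 200 → not divisible by 400
Divisible by 100 but not by 400 → not a leap year


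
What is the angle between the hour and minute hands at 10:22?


179.0°

Hour hand = 10×30 + 22×0.5 = 311.0°
Minute hand = 22×6 = 132°
Difference = |311.0 - 132| = 179.0°


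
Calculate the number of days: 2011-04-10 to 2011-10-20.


From April 10, 2011 to October 20, 2011
Rest of April 2011: 30 - 10 = 20
Full months: May 31, June 30, July 31, August 31, September 30
Days into October 2011: 20
Total = 20 + 31 + 30 + 31 + 31 + 30 + 20 = 193 days

193 days


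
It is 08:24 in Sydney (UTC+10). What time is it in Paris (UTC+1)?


Time difference = UTC+1 - UTC+10 = -9 hours
New hour = (8 -9) mod 24
= -1 mod 24 = 23
Minutes unchanged → 23:24; -1 < 0 → previous day

23:24 (previous day)


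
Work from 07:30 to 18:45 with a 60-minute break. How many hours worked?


Total time = (18×60+45) - (7×60+30)
= 1125 - 450 = 675 min
Minus break: 675 - 60 = 615 min
= 10h 15m

10h 15m (615 minutes)


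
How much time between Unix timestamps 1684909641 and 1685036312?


126671 seconds (35.2 hours / 1.47 days)

Difference = 1685036312 - 1684909641 = 126671 seconds
In hours: 126671 / 3600 ≈ 35.2
In days: 126671 / 86400 ≈ 1.47


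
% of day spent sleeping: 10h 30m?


43.8%

Time: 630 minutes
Day: 1440 minutes
Percentage = (630/1440) × 100 ≈ 43.8%


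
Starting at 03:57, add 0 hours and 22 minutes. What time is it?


Start: 237 minutes from midnight
Add: 22 minutes
Total: 259 minutes
Hours: 259 ÷ 60 = 4 remainder 19

04:19


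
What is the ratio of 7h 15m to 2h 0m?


29:8 (3.63)

Duration 1: 435 minutes
Duration 2: 120 minutes
Ratio = 435:120
GCD = 15
Simplified = 29:8
As a decimal: 29/8 ≈ 3.63


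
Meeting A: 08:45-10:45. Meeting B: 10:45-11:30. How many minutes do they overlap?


Meeting A: 525-645 (in minutes from midnight)
Meeting B: 645-690
Overlap start = max(525, 645) = 645
Overlap end = min(645, 690) = 645
Overlap = max(0, 645 - 645) = 0 min

0 minutes


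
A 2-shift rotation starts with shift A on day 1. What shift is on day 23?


Shifts: A, B
Start: A (index 0)
Day 23: (0 + 23 - 1) mod 2
= 22 mod 2
= 0
Index 0 → shift A

Shift A


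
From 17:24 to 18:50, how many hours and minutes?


1h 26m

End time in minutes: 18×60 + 50 = 1130
Start time in minutes: 17×60 + 24 = 1044
Difference = 1130 - 1044 = 86 minutes
= 1 hours 26 minutes


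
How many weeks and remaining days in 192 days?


27 weeks 3 days

Weeks: 192 ÷ 7 = 27 remainder 3


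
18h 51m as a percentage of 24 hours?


Total minutes: 18×60 + 51 = 1131
Day = 24×60 = 1440 minutes
Fraction = 1131/1440 ≈ 0.7854
As a percentage: 1131/1440 × 100 ≈ 78.54%

0.7854 (78.54%)


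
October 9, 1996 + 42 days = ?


November 20, 1996

Start: October 9, 1996
Add 42 days
October 9 → November 1: 31 - 9 + 1 = 23 days (42 - 23 = 19 left)
November 1 + 19 = November 20, 1996


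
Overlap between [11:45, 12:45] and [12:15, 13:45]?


30 minutes

Meeting A: 705-765 (in minutes from midnight)
Meeting B: 735-825
Overlap start = max(705, 735) = 735
Overlap end = min(765, 825) = 765
Overlap = max(0, 765 - 735) = 30 min


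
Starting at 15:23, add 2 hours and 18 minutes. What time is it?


Start: 923 minutes from midnight
Add: 138 minutes
Total: 1061 minutes
Hours: 1061 ÷ 60 = 17 remainder 41

17:41


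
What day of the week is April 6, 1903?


Zeller's congruence:
q=6, m=4, k=3, j=19
h = (6 + ⌊13×5/5⌋ + 3 + ⌊3/4⌋ + ⌊19/4⌋ - 2×19) mod 7
= (6 + 13 + 3 + 0 + 4 - 38) mod 7
= -12 mod 7 = 2
h=2 → Monday

Monday


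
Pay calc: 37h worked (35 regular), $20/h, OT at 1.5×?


Regular: 35h × $20 = $700.00
Overtime: 37 - 35 = 2h
OT pay: 2h × $20 × 1.5 = $60.00
Total = $700.00 + $60.00 = $760.00

$760.00


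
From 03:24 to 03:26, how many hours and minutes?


0h 2m

End time in minutes: 3×60 + 26 = 206
Start time in minutes: 3×60 + 24 = 204
Difference = 206 - 204 = 2 minutes
= 0 hours 2 minutes


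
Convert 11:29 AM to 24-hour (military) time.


11:29

Input: 11:29 AM
AM hour stays: 11


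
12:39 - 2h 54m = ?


09:45

Start: 759 minutes from midnight
Subtract: 174 minutes
Remaining: 759 - 174 = 585
Hours: 9, Minutes: 45


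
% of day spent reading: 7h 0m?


29.2%

Time: 420 minutes
Day: 1440 minutes
Percentage = (420/1440) × 100 ≈ 29.2%


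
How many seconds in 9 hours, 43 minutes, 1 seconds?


34981 seconds

Hours: 9 × 3600 = 32400
Minutes: 43 × 60 = 2580
Seconds: 1
Total = 32400 + 2580 + 1 = 34981


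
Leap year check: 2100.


No

Rules: divisible by 4 AND (not by 100 OR by 400)
2100 ÷ 4 = 525 exactly → divisible by 4
2100 ÷ 100 = 21 exactly → divisible by 100
2100 ÷ 400 = 5 remainder 100 → not divisible by 400
Divisible by 100 but not by 400 → not a leap year


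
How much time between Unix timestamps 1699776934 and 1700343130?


566196 seconds (157.3 hours / 6.55 days)

Difference = 1700343130 - 1699776934 = 566196 seconds
In hours: 566196 / 3600 ≈ 157.3
In days: 566196 / 86400 ≈ 6.55


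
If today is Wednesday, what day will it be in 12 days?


Monday

Start: Wednesday (index 2)
(2 + 12) mod 7
= 14 mod 7
= 0
Index 0 → Monday


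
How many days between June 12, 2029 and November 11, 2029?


From June 12, 2029 to November 11, 2029
Rest of June 2029: 30 - 12 = 18
Full months: July 31, August 31, September 30, October 31
Days into November 2029: 11
Total = 18 + 31 + 31 + 30 + 31 + 11 = 152 days

152 days


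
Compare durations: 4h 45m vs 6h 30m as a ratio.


19:26 (0.73)

Duration 1: 285 minutes
Duration 2: 390 minutes
Ratio = 285:390
GCD = 15
Simplified = 19:26
As a decimal: 19/26 ≈ 0.73


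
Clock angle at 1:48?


126.0°

Hour hand = 1×30 + 48×0.5 = 54.0°
Minute hand = 48×6 = 288°
Difference = |54.0 - 288| = 234.0°
Since > 180°: 360 - 234.0 = 126.0°


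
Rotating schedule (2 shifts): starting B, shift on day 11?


Shifts: A, B
Start: B (index 1)
Day 11: (1 + 11 - 1) mod 2
= 11 mod 2
= 1
Index 1 → shift B

Shift B


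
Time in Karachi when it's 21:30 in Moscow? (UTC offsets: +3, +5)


23:30

Time difference = UTC+5 - UTC+3 = +2 hours
New hour = (21 + 2) mod 24
= 23 mod 24 = 23
Minutes unchanged → 23:30


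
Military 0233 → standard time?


Hour: 2
2 < 12 → AM

2:33 AM


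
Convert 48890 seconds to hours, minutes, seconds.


Hours: 48890 ÷ 3600 = 13 remainder 2090
Minutes: 2090 ÷ 60 = 34 remainder 50
Seconds: 50

13h 34m 50s


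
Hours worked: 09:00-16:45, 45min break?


7h 0m (420 minutes)

Total time = (16×60+45) - (9×60+0)
= 1005 - 540 = 465 min
Minus break: 465 - 45 = 420 min
= 7h 0m


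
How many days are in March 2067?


Month: March (month 3)
March has 31 days

31 days


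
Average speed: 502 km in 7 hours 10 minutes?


70.0 km/h

Distance: 502 km
Time: 7h 10m = 430 min = 430/60 = 43/6 hours
Speed = 502 ÷ (43/6) = 502 × 6 / 43 = 3012/43 ≈ 70.0 km/h


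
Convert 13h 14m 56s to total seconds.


Hours: 13 × 3600 = 46800
Minutes: 14 × 60 = 840
Seconds: 56
Total = 46800 + 840 + 56 = 47696

47696 seconds


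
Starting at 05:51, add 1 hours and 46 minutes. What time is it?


07:37

Start: 351 minutes from midnight
Add: 106 minutes
Total: 457 minutes
Hours: 457 ÷ 60 = 7 remainder 37


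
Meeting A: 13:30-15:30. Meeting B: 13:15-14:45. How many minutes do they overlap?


75 minutes

Meeting A: 810-930 (in minutes from midnight)
Meeting B: 795-885
Overlap start = max(810, 795) = 810
Overlap end = min(930, 885) = 885
Overlap = max(0, 885 - 810) = 75 min


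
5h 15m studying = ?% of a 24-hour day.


21.9%

Time: 315 minutes
Day: 1440 minutes
Percentage = (315/1440) × 100 ≈ 21.9%


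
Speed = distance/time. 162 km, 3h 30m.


Distance: 162 km
Time: 3h 30m = 210 min = 210/60 = 7/2 hours
Speed = 162 ÷ (7/2) = 162 × 2 / 7 = 324/7 ≈ 46.3 km/h

46.3 km/h


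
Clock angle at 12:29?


159.5°

Hour hand (12 ≡ 0 on the dial): 0×30 + 29×0.5 = 14.5°
Minute hand = 29×6 = 174°
Difference = |14.5 - 174| = 159.5°


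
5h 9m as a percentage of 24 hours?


0.2146 (21.46%)

Total minutes: 5×60 + 9 = 309
Day = 24×60 = 1440 minutes
Fraction = 309/1440 ≈ 0.2146
As a percentage: 309/1440 × 100 ≈ 21.46%


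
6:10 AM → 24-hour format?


Input: 6:10 AM
AM hour stays: 6

06:10


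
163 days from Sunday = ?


Start: Sunday (index 6)
(6 + 163) mod 7
= 169 mod 7
= 1
Index 1 → Tuesday

Tuesday


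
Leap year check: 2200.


Rules: divisible by 4 AND (not by 100 OR by 400)
2200 ÷ 4 = 550 exactly → divisible by 4
2200 ÷ 100 = 22 exactly → divisible by 100
2200 ÷ 400 = 5 remainder 200 → not divisible by 400
Divisible by 100 but not by 400 → not a leap year

No


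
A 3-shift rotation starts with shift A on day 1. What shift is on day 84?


Shifts: A, B, C
Start: A (index 0)
Day 84: (0 + 84 - 1) mod 3
= 83 mod 3
= 2
Index 2 → shift C

Shift C


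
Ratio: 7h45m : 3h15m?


31:13 (2.38)

Duration 1: 465 minutes
Duration 2: 195 minutes
Ratio = 465:195
GCD = 15
Simplified = 31:13
As a decimal: 31/13 ≈ 2.38


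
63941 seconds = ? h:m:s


Hours: 63941 ÷ 3600 = 17 remainder 2741
Minutes: 2741 ÷ 60 = 45 remainder 41
Seconds: 41

17h 45m 41s


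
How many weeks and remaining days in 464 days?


Weeks: 464 ÷ 7 = 66 remainder 2

66 weeks 2 days


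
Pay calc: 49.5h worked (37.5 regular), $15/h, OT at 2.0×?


$922.50

Regular: 37.5h × $15 = $562.50
Overtime: 49.5 - 37.5 = 12.0h
OT pay: 12.0h × $15 × 2.0 = $360.00
Total = $562.50 + $360.00 = $922.50


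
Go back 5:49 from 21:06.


15:17

Start: 1266 minutes from midnight
Subtract: 349 minutes
Remaining: 1266 - 349 = 917
Hours: 15, Minutes: 17


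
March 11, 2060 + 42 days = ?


April 22, 2060

Start: March 11, 2060
Add 42 days
March 11 → April 1: 31 - 11 + 1 = 21 days (42 - 21 = 21 left)
April 1 + 21 = April 22, 2060


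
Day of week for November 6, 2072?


Sunday

Zeller's congruence:
q=6, m=11, k=72, j=20
h = (6 + ⌊13×12/5⌋ + 72 + ⌊72/4⌋ + ⌊20/4⌋ - 2×20) mod 7
= (6 + 31 + 72 + 18 + 5 - 40) mod 7
= 92 mod 7 = 1
h=1 → Sunday


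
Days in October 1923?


Month: October (month 10)
October has 31 days

31 days


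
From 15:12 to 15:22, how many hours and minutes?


End time in minutes: 15×60 + 22 = 922
Start time in minutes: 15×60 + 12 = 912
Difference = 922 - 912 = 10 minutes
= 0 hours 10 minutes

0h 10m


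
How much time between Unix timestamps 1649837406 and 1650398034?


Difference = 1650398034 - 1649837406 = 560628 seconds
In hours: 560628 / 3600 ≈ 155.7
In days: 560628 / 86400 ≈ 6.49

560628 seconds (155.7 hours / 6.49 days)


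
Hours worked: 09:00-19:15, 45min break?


9h 30m (570 minutes)

Total time = (19×60+15) - (9×60+0)
= 1155 - 540 = 615 min
Minus break: 615 - 45 = 570 min
= 9h 30m


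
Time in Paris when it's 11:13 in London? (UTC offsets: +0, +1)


12:13

Time difference = UTC+1 - UTC+0 = +1 hours
New hour = (11 + 1) mod 24
= 12 mod 24 = 12
Minutes unchanged → 12:13


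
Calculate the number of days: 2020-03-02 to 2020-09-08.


190 days

From March 2, 2020 to September 8, 2020
Rest of March 2020: 31 - 2 = 29
Full months: April 30, May 31, June 30, July 31, August 31
Days into September 2020: 8
Total = 29 + 30 + 31 + 30 + 31 + 31 + 8 = 190 days


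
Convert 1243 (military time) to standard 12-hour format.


Hour: 12
12 → 12 PM (noon)

12:43 PM


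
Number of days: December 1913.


Month: December (month 12)
December has 31 days

31 days


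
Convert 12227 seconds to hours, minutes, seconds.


3h 23m 47s

Hours: 12227 ÷ 3600 = 3 remainder 1427
Minutes: 1427 ÷ 60 = 23 remainder 47
Seconds: 47


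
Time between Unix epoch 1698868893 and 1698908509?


39616 seconds (11.0 hours / 0.46 days)

Difference = 1698908509 - 1698868893 = 39616 seconds
In hours: 39616 / 3600 ≈ 11.0
In days: 39616 / 86400 ≈ 0.46


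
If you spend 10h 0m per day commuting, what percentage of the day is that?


Time: 600 minutes
Day: 1440 minutes
Percentage = (600/1440) × 100 ≈ 41.7%

41.7%


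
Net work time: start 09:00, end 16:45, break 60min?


6h 45m (405 minutes)

Total time = (16×60+45) - (9×60+0)
= 1005 - 540 = 465 min
Minus break: 465 - 60 = 405 min
= 6h 45m


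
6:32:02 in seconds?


Hours: 6 × 3600 = 21600
Minutes: 32 × 60 = 1920
Seconds: 2
Total = 21600 + 1920 + 2 = 23522

23522 seconds


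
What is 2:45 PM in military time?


Input: 2:45 PM
PM: 2 + 12 = 14

14:45


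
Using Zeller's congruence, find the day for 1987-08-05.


Wednesday

Zeller's congruence:
q=5, m=8, k=87, j=19
h = (5 + ⌊13×9/5⌋ + 87 + ⌊87/4⌋ + ⌊19/4⌋ - 2×19) mod 7
= (5 + 23 + 87 + 21 + 4 - 38) mod 7
= 102 mod 7 = 4
h=4 → Wednesday


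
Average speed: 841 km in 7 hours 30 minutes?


112.1 km/h

Distance: 841 km
Time: 7h 30m = 450 min = 450/60 = 15/2 hours
Speed = 841 ÷ (15/2) = 841 × 2 / 15 = 1682/15 ≈ 112.1 km/h


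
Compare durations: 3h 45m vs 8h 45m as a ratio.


Duration 1: 225 minutes
Duration 2: 525 minutes
Ratio = 225:525
GCD = 75
Simplified = 3:7
As a decimal: 3/7 ≈ 0.43

3:7 (0.43)


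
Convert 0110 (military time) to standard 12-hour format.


1:10 AM

Hour: 1
1 < 12 → AM


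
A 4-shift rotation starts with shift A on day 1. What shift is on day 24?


Shifts: A, B, C, D
Start: A (index 0)
Day 24: (0 + 24 - 1) mod 4
= 23 mod 4
= 3
Index 3 → shift D

Shift D


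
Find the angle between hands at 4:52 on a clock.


Hour hand = 4×30 + 52×0.5 = 146.0°
Minute hand = 52×6 = 312°
Difference = |146.0 - 312| = 166.0°

166.0°


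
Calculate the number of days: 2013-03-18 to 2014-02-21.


340 days

From March 18, 2013 to February 21, 2014
Rest of March 2013: 31 - 18 = 13
Full months: April 30, May 31, June 30, July 31, August 31, September 30, October 31, November 30, December 31, January 31
Days into February 2014: 21
Total = 13 + 30 + 31 + 30 + 31 + 31 + 30 + 31 + 30 + 31 + 31 + 21 = 340 days


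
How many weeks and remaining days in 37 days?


5 weeks 2 days

Weeks: 37 ÷ 7 = 5 remainder 2


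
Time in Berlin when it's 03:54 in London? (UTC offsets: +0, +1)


Time difference = UTC+1 - UTC+0 = +1 hours
New hour = (3 + 1) mod 24
= 4 mod 24 = 4
Minutes unchanged → 04:54

04:54


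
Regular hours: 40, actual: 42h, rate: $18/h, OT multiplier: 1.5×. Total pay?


$774.00

Regular: 40h × $18 = $720.00
Overtime: 42 - 40 = 2h
OT pay: 2h × $18 × 1.5 = $54.00
Total = $720.00 + $54.00 = $774.00


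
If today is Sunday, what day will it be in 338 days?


Tuesday

Start: Sunday (index 6)
(6 + 338) mod 7
= 344 mod 7
= 1
Index 1 → Tuesday


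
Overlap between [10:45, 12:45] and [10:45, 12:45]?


Meeting A: 645-765 (in minutes from midnight)
Meeting B: 645-765
Overlap start = max(645, 645) = 645
Overlap end = min(765, 765) = 765
Overlap = max(0, 765 - 645) = 120 min

120 minutes


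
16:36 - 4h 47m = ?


Start: 996 minutes from midnight
Subtract: 287 minutes
Remaining: 996 - 287 = 709
Hours: 11, Minutes: 49

11:49


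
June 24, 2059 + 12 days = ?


Start: June 24, 2059
Add 12 days
June 24 → July 1: 30 - 24 + 1 = 7 days (12 - 7 = 5 left)
July 1 + 5 = July 6, 2059

July 6, 2059


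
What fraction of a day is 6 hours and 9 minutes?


Total minutes: 6×60 + 9 = 369
Day = 24×60 = 1440 minutes
Fraction = 369/1440 ≈ 0.2563
As a percentage: 369/1440 × 100 ≈ 25.63%

0.2563 (25.63%)


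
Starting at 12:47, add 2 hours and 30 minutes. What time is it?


15:17

Start: 767 minutes from midnight
Add: 150 minutes
Total: 917 minutes
Hours: 917 ÷ 60 = 15 remainder 17


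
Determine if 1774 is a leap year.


No

Rules: divisible by 4 AND (not by 100 OR by 400)
1774 ÷ 4 = 443 remainder 2 → not divisible by 4
Not divisible by 4 → not a leap year


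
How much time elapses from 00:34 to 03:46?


End time in minutes: 3×60 + 46 = 226
Start time in minutes: 0×60 + 34 = 34
Difference = 226 - 34 = 192 minutes
= 3 hours 12 minutes

3h 12m


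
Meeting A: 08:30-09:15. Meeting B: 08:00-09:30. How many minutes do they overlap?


45 minutes

Meeting A: 510-555 (in minutes from midnight)
Meeting B: 480-570
Overlap start = max(510, 480) = 510
Overlap end = min(555, 570) = 555
Overlap = max(0, 555 - 510) = 45 min


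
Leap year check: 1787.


No

Rules: divisible by 4 AND (not by 100 OR by 400)
1787 ÷ 4 = 446 remainder 3 → not divisible by 4
Not divisible by 4 → not a leap year


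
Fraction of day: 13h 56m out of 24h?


Total minutes: 13×60 + 56 = 836
Day = 24×60 = 1440 minutes
Fraction = 836/1440 ≈ 0.5806
As a percentage: 836/1440 × 100 ≈ 58.06%

0.5806 (58.06%)


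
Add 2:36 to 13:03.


15:39

Start: 783 minutes from midnight
Add: 156 minutes
Total: 939 minutes
Hours: 939 ÷ 60 = 15 remainder 39


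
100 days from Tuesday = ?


Thursday

Start: Tuesday (index 1)
(1 + 100) mod 7
= 101 mod 7
= 3
Index 3 → Thursday


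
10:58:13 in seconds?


Hours: 10 × 3600 = 36000
Minutes: 58 × 60 = 3480
Seconds: 13
Total = 36000 + 3480 + 13 = 39493

39493 seconds


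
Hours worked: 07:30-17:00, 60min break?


8h 30m (510 minutes)

Total time = (17×60+0) - (7×60+30)
= 1020 - 450 = 570 min
Minus break: 570 - 60 = 510 min
= 8h 30m


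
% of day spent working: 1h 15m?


Time: 75 minutes
Day: 1440 minutes
Percentage = (75/1440) × 100 ≈ 5.2%

5.2%


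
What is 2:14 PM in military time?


14:14

Input: 2:14 PM
PM: 2 + 12 = 14


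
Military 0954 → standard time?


Hour: 9
9 < 12 → AM

9:54 AM


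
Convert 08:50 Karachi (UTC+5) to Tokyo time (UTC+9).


12:50

Time difference = UTC+9 - UTC+5 = +4 hours
New hour = (8 + 4) mod 24
= 12 mod 24 = 12
Minutes unchanged → 12:50


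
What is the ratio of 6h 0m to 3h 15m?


Duration 1: 360 minutes
Duration 2: 195 minutes
Ratio = 360:195
GCD = 15
Simplified = 24:13
As a decimal: 24/13 ≈ 1.85

24:13 (1.85)


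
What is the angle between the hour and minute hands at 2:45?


Hour hand = 2×30 + 45×0.5 = 82.5°
Minute hand = 45×6 = 270°
Difference = |82.5 - 270| = 187.5°
Since > 180°: 360 - 187.5 = 172.5°

172.5°


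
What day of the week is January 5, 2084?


Wednesday

Zeller's congruence:
q=5, m=13, k=83, j=20
h = (5 + ⌊13×14/5⌋ + 83 + ⌊83/4⌋ + ⌊20/4⌋ - 2×20) mod 7
= (5 + 36 + 83 + 20 + 5 - 40) mod 7
= 109 mod 7 = 4
h=4 → Wednesday


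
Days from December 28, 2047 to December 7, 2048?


From December 28, 2047 to December 7, 2048
Rest of December 2047: 31 - 28 = 3
Full months: January 31, February 2048 29, March 31, April 30, May 31, June 30, July 31, August 31, September 30, October 31, November 30
Days into December 2048: 7
Total = 3 + 31 + 29 + 31 + 30 + 31 + 30 + 31 + 31 + 30 + 31 + 30 + 7 = 345 days

345 days


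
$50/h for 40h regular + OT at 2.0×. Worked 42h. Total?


$2200.00

Regular: 40h × $50 = $2000.00
Overtime: 42 - 40 = 2h
OT pay: 2h × $50 × 2.0 = $200.00
Total = $2000.00 + $200.00 = $2200.00


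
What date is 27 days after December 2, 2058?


December 29, 2058

Start: December 2, 2058
Add 27 days
December 2 + 27 = December 29, 2058


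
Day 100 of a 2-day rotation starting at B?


Shift A

Shifts: A, B
Start: B (index 1)
Day 100: (1 + 100 - 1) mod 2
= 100 mod 2
= 0
Index 0 → shift A


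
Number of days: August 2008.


Month: August (month 8)
August has 31 days

31 days


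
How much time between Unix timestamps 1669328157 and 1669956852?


628695 seconds (174.6 hours / 7.28 days)

Difference = 1669956852 - 1669328157 = 628695 seconds
In hours: 628695 / 3600 ≈ 174.6
In days: 628695 / 86400 ≈ 7.28


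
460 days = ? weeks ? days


Weeks: 460 ÷ 7 = 65 remainder 5

65 weeks 5 days


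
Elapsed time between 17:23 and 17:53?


0h 30m

End time in minutes: 17×60 + 53 = 1073
Start time in minutes: 17×60 + 23 = 1043
Difference = 1073 - 1043 = 30 minutes
= 0 hours 30 minutes


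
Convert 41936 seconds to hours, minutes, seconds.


Hours: 41936 ÷ 3600 = 11 remainder 2336
Minutes: 2336 ÷ 60 = 38 remainder 56
Seconds: 56

11h 38m 56s


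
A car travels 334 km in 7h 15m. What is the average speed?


46.1 km/h

Distance: 334 km
Time: 7h 15m = 435 min = 435/60 = 29/4 hours
Speed = 334 ÷ (29/4) = 334 × 4 / 29 = 1336/29 ≈ 46.1 km/h


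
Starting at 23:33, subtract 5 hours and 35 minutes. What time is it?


Start: 1413 minutes from midnight
Subtract: 335 minutes
Remaining: 1413 - 335 = 1078
Hours: 17, Minutes: 58

17:58


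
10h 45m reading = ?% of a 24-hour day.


Time: 645 minutes
Day: 1440 minutes
Percentage = (645/1440) × 100 ≈ 44.8%

44.8%


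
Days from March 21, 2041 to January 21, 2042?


From March 21, 2041 to January 21, 2042
Rest of March 2041: 31 - 21 = 10
Full months: April 30, May 31, June 30, July 31, August 31, September 30, October 31, November 30, December 31
Days into January 2042: 21
Total = 10 + 30 + 31 + 30 + 31 + 31 + 30 + 31 + 30 + 31 + 21 = 306 days

306 days


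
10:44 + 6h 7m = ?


Start: 644 minutes from midnight
Add: 367 minutes
Total: 1011 minutes
Hours: 1011 ÷ 60 = 16 remainder 51

16:51


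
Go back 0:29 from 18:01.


Start: 1081 minutes from midnight
Subtract: 29 minutes
Remaining: 1081 - 29 = 1052
Hours: 17, Minutes: 32

17:32


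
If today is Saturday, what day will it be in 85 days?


Start: Saturday (index 5)
(5 + 85) mod 7
= 90 mod 7
= 6
Index 6 → Sunday

Sunday


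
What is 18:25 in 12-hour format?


Hour: 18
18 - 12 = 6 → PM

6:25 PM


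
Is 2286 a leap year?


No

Rules: divisible by 4 AND (not by 100 OR by 400)
2286 ÷ 4 = 571 remainder 2 → not divisible by 4
Not divisible by 4 → not a leap year


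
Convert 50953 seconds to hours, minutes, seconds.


14h 9m 13s

Hours: 50953 ÷ 3600 = 14 remainder 553
Minutes: 553 ÷ 60 = 9 remainder 13
Seconds: 13


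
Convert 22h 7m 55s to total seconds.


Hours: 22 × 3600 = 79200
Minutes: 7 × 60 = 420
Seconds: 55
Total = 79200 + 420 + 55 = 79675

79675 seconds


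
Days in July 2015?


Month: July (month 7)
July has 31 days

31 days


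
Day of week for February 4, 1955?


Zeller's congruence:
q=4, m=14, k=54, j=19
h = (4 + ⌊13×15/5⌋ + 54 + ⌊54/4⌋ + ⌊19/4⌋ - 2×19) mod 7
= (4 + 39 + 54 + 13 + 4 - 38) mod 7
= 76 mod 7 = 6
h=6 → Friday

Friday


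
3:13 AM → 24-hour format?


03:13

Input: 3:13 AM
AM hour stays: 3


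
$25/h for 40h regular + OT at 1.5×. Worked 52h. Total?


$1450.00

Regular: 40h × $25 = $1000.00
Overtime: 52 - 40 = 12h
OT pay: 12h × $25 × 1.5 = $450.00
Total = $1000.00 + $450.00 = $1450.00


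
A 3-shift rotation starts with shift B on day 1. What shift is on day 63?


Shifts: A, B, C
Start: B (index 1)
Day 63: (1 + 63 - 1) mod 3
= 63 mod 3
= 0
Index 0 → shift A

Shift A


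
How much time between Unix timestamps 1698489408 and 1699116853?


627445 seconds (174.3 hours / 7.26 days)

Difference = 1699116853 - 1698489408 = 627445 seconds
In hours: 627445 / 3600 ≈ 174.3
In days: 627445 / 86400 ≈ 7.26


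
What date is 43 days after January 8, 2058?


Start: January 8, 2058
Add 43 days
January 8 → February 1: 31 - 8 + 1 = 24 days (43 - 24 = 19 left)
February 1 + 19 = February 20, 2058

February 20, 2058


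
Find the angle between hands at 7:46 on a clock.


Hour hand = 7×30 + 46×0.5 = 233.0°
Minute hand = 46×6 = 276°
Difference = |233.0 - 276| = 43.0°

43.0°


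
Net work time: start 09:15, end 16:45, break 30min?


Total time = (16×60+45) - (9×60+15)
= 1005 - 555 = 450 min
Minus break: 450 - 30 = 420 min
= 7h 0m

7h 0m (420 minutes)


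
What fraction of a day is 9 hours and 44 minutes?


0.4056 (40.56%)

Total minutes: 9×60 + 44 = 584
Day = 24×60 = 1440 minutes
Fraction = 584/1440 ≈ 0.4056
As a percentage: 584/1440 × 100 ≈ 40.56%


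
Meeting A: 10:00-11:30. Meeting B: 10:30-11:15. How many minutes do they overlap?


45 minutes

Meeting A: 600-690 (in minutes from midnight)
Meeting B: 630-675
Overlap start = max(600, 630) = 630
Overlap end = min(690, 675) = 675
Overlap = max(0, 675 - 630) = 45 min


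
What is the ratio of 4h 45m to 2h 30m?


Duration 1: 285 minutes
Duration 2: 150 minutes
Ratio = 285:150
GCD = 15
Simplified = 19:10
As a decimal: 19/10 = 1.90

19:10 (1.90)


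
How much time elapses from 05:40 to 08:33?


2h 53m

End time in minutes: 8×60 + 33 = 513
Start time in minutes: 5×60 + 40 = 340
Difference = 513 - 340 = 173 minutes
= 2 hours 53 minutes


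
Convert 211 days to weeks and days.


30 weeks 1 days

Weeks: 211 ÷ 7 = 30 remainder 1


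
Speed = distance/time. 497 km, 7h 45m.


Distance: 497 km
Time: 7h 45m = 465 min = 465/60 = 31/4 hours
Speed = 497 ÷ (31/4) = 497 × 4 / 31 = 1988/31 ≈ 64.1 km/h

64.1 km/h


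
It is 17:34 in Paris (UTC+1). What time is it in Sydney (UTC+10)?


Time difference = UTC+10 - UTC+1 = +9 hours
New hour = (17 + 9) mod 24
= 26 mod 24 = 2
Minutes unchanged → 02:34; 26 ≥ 24 → next day

02:34 (next day)
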